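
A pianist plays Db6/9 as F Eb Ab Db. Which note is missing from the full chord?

Bb

Db6/9 = Db, F, Ab, Bb, Eb. The voicing lacks the 6th (major 6th), Bb.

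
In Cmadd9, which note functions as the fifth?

Cmadd9 is built on C; its 5th is a perfect 5th above the root.
A fifth above C uses the letter G, and the perfect 5th above C is G.

G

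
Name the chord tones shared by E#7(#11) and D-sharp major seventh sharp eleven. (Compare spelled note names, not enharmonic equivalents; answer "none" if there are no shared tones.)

E#7(#11) = E#, G##, B#, D#, A##.
D-sharp major seventh sharp eleven = D#, F##, A#, C##, G##.
Shared: G##, D#.

G##, D#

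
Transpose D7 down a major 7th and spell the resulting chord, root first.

Transposed root: D → Eb (major 7th down). So we spell Eb dominant seventh:
Root: Eb
Major 3rd (3rd): G
Perfect 5th (5th): Bb
Minor 7th (7th): Db

Eb, G, Bb, Db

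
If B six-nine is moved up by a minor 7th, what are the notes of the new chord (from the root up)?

B up a minor 7th → A. New chord: A six-nine.
- root: A
- major 3rd: C#
- perfect 5th: E
- major 6th: F#
- major 9th: B

A, C#, E, F#, B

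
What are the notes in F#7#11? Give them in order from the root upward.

F♯ – A♯ – C♯ – E – B♯

Root F♯, quality dominant seventh sharp eleven:
- root: F♯
- major 3rd: A♯
- perfect 5th: C♯
- minor 7th: E
- augmented 11th: B♯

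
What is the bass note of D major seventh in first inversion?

D major seventh in root position is D–F-sharp–A–C-sharp.
First inversion places the third in the bass, which is F-sharp.

F-sharp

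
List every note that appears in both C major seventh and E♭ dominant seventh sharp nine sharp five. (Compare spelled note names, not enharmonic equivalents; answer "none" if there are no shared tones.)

C major seventh = C, E, G, B.
E♭ dominant seventh sharp nine sharp five = E-flat, G, B, D-flat, F-sharp.
Shared: G, B.

G B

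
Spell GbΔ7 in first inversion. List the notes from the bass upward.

Bb Db F Gb

GbΔ7 = Gb–Bb–Db–F; first inversion → third (Bb) lowest.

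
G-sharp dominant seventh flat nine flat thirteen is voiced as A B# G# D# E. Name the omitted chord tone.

F#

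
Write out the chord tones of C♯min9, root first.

C♯min9 is a minor ninth built on C#.
C# — root
E — minor 3rd
G# — perfect 5th
B — minor 7th
D# — major 9th

C#, E, G#, B, D#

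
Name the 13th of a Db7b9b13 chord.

Root of Db7b9b13 = Db. The 13th is a minor 13th: Db up a minor 13th → Bbb.

Bbb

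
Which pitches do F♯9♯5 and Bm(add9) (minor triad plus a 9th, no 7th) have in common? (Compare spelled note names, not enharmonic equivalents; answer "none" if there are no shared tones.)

F#

F♯9♯5: F# A# C## E G#
Bm(add9): B D F# C#
Common to both → F#.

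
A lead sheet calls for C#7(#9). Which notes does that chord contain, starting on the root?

C#7(#9): dominant seventh sharp nine on C♯.
root → C♯
3rd (major 3rd) → E♯
5th (perfect 5th) → G♯
7th (minor 7th) → B
9th (augmented 9th) → D𝄪

C♯, E♯, G♯, B, D𝄪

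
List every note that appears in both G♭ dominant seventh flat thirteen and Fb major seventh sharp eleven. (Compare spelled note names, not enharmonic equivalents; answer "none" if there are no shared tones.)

B-flat F-flat

G♭ dominant seventh flat thirteen = G-flat, B-flat, D-flat, F-flat, E-double-flat.
Fb major seventh sharp eleven = F-flat, A-flat, C-flat, E-flat, B-flat.
Shared: B-flat, F-flat.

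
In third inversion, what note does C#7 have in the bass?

C#7 = C#–E#–G#–B. Third inversion → seventh in the bass = B.

B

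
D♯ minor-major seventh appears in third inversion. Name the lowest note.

D♯ minor-major seventh = D♯–F♯–A♯–C𝄪. Third inversion → seventh in the bass = C𝄪.

C𝄪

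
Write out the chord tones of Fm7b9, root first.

Fm7b9 is a minor seventh flat nine built on F.
F — root
Ab — minor 3rd
C — perfect 5th
Eb — minor 7th
Gb — minor 9th

F – Ab – C – Eb – Gb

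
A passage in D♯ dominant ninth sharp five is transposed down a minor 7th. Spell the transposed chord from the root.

Transposed root: D# → E# (minor 7th down). So we spell E# dominant ninth sharp five:
root → E#
3rd (major 3rd) → G##
5th (augmented 5th) → B##
7th (minor 7th) → D#
9th (major 9th) → F##

E# G## B## D# F##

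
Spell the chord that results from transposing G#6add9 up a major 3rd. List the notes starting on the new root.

B♯  D𝄪  F𝄪  G𝄪  C𝄪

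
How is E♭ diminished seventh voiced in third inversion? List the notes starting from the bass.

D-double-flat, E-flat, G-flat, B-double-flat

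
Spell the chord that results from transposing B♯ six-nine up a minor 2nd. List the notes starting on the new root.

C-sharp  E-sharp  G-sharp  A-sharp  D-sharp

Transposed root: B-sharp → C-sharp (minor 2nd up). So we spell C-sharp six-nine:
- root: C-sharp
- major 3rd: E-sharp
- perfect 5th: G-sharp
- major 6th: A-sharp
- major 9th: D-sharp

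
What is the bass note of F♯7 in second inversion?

C#

F♯7 in root position is F#–A#–C#–E.
Second inversion places the fifth in the bass, which is C#.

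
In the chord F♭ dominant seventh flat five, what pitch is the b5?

F♭ dominant seventh flat five is built on F-flat; its 5th is a diminished 5th above the root.
A fifth above F uses the letter C, and the diminished 5th above F-flat is C-double-flat.

C-double-flat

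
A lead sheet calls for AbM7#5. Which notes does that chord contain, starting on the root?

Ab  C  E  G

AbM7#5 is an augmented major seventh built on Ab.
- root: Ab
- major 3rd: C
- augmented 5th: E
- major 7th: G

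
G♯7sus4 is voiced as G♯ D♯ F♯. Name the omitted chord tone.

C♯

The full G♯7sus4 chord is G♯, C♯, D♯, F♯.
Comparing with the voicing, the perfect 4th (4th) — C♯ — is absent.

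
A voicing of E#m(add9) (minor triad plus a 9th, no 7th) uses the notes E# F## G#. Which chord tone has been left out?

B#

The full E#m(add9) chord is E#, G#, B#, F##.
Comparing with the voicing, the perfect 5th (5th) — B# — is absent.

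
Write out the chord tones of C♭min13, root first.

Cb  Ebb  Gb  Bbb  Db  Fb  Ab

C♭min13: minor thirteenth on Cb.
root → Cb
3rd (minor 3rd) → Ebb
5th (perfect 5th) → Gb
7th (minor 7th) → Bbb
9th (major 9th) → Db
11th (perfect 11th) → Fb
13th (major 13th) → Ab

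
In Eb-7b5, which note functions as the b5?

Bbb

Root of Eb-7b5 = Eb. The 5th is a diminished 5th: Eb up a diminished 5th → Bbb.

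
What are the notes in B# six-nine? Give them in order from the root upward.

B#, D##, F##, G##, C##

B# six-nine: six-nine on B#.
Root: B#
Major 3rd (3rd): D##
Perfect 5th (5th): F##
Major 6th (6th): G##
Major 9th (9th): C##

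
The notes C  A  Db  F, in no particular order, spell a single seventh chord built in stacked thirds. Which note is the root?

Db

Stacking in thirds gives Db – F – A – C, so Db is the root — Db augmented major seventh.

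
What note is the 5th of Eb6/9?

Root of Eb6/9 = Eb. The 5th is a perfect 5th: Eb up a perfect 5th → Bb.

Bb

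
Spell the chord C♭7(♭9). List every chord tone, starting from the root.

Cb, Eb, Gb, Bbb, Dbb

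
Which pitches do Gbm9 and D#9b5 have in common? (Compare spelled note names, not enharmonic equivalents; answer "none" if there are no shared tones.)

Gbm9 = Gb, Bbb, Db, Fb, Ab.
D#9b5 = D#, F##, A, C#, E#.
Shared: none.

none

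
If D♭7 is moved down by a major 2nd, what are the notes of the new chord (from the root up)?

Db down a major 2nd → Cb. New chord: Cb dominant seventh.
Root: Cb
Major 3rd (3rd): Eb
Perfect 5th (5th): Gb
Minor 7th (7th): Bbb

Cb Eb Gb Bbb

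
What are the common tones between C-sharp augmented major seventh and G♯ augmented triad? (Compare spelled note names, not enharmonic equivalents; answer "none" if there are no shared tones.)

C-sharp augmented major seventh: C# E# G## B#
G♯ augmented triad: G# B# D##
Common to both → B#.

B#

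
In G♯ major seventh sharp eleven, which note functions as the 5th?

D#

G♯ major seventh sharp eleven is built on G#; its 5th is a perfect 5th above the root.
A fifth above G uses the letter D, and the perfect 5th above G# is D#.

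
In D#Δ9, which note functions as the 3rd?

F##

D#Δ9 is built on D#; its 3rd is a major 3rd above the root.
A third above D uses the letter F, and the major 3rd above D# is F##.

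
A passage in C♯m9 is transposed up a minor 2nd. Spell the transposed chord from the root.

Transposed root: C# → D (minor 2nd up). So we spell D minor ninth:
root → D
3rd (minor 3rd) → F
5th (perfect 5th) → A
7th (minor 7th) → C
9th (major 9th) → E

D, F, A, C, E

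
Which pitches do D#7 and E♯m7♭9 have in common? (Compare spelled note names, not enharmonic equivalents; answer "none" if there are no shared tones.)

D#7 = D#, F##, A#, C#.
E♯m7♭9 = E#, G#, B#, D#, F#.
Shared: D#.

D#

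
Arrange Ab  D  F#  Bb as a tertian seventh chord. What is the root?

Bb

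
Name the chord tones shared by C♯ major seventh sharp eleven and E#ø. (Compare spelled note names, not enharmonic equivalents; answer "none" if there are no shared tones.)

E#, G#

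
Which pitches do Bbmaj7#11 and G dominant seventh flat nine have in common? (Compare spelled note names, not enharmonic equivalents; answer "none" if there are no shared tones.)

D – F

Bbmaj7#11 = Bb, D, F, A, E.
G dominant seventh flat nine = G, B, D, F, Ab.
Shared: D, F.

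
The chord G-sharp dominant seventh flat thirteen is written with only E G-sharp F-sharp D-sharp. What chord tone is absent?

The full G-sharp dominant seventh flat thirteen chord is G-sharp, B-sharp, D-sharp, F-sharp, E.
Comparing with the voicing, the major 3rd (3rd) — B-sharp — is absent.

B-sharp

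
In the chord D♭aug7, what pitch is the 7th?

Cb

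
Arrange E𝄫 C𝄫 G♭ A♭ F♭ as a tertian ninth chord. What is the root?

F♭

Arranged so that each adjacent pair is a third by letter name: F♭ – A♭ – C𝄫 – E𝄫 – G♭.
The bottom of that stack, F♭, is the root (this is F♭ dominant ninth flat five).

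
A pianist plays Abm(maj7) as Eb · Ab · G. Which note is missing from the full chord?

Cb

The full Abm(maj7) chord is Ab, Cb, Eb, G.
Comparing with the voicing, the minor 3rd (3rd) — Cb — is absent.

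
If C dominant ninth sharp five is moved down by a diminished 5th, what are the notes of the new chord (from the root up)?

F# – A# – C## – E – G#

Transposed root: C → F# (diminished 5th down). So we spell F# dominant ninth sharp five:
root → F#
3rd (major 3rd) → A#
5th (augmented 5th) → C##
7th (minor 7th) → E
9th (major 9th) → G#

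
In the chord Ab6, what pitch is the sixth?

F

Root of Ab6 = Ab. The 6th is a major 6th: Ab up a major 6th → F.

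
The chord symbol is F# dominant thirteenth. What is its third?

F# dominant thirteenth is built on F-sharp; its 3rd is a major 3rd above the root.
A third above F uses the letter A, and the major 3rd above F-sharp is A-sharp.

A-sharp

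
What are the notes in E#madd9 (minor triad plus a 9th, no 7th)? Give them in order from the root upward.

E#madd9: minor added-ninth on E#.
Root: E#
Minor 3rd (3rd): G#
Perfect 5th (5th): B#
Major 9th (9th): F##

E#, G#, B#, F##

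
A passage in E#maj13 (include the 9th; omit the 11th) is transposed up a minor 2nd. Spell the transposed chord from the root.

E# up a minor 2nd → F#. New chord: F# major thirteenth.
root → F#
3rd (major 3rd) → A#
5th (perfect 5th) → C#
7th (major 7th) → E#
9th (major 9th) → G#
13th (major 13th) → D#

F#, A#, C#, E#, G#, D#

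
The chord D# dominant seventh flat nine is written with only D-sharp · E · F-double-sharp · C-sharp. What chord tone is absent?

A-sharp

D# dominant seventh flat nine = D-sharp, F-double-sharp, A-sharp, C-sharp, E. The voicing lacks the 5th (perfect 5th), A-sharp.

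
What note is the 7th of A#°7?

G

Root of A#°7 = A#. The 7th is a diminished 7th: A# up a diminished 7th → G.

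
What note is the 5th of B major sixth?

B major sixth is built on B; its 5th is a perfect 5th above the root.
A fifth above B uses the letter F, and the perfect 5th above B is F-sharp.

F-sharp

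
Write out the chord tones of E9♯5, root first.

E, G#, B#, D, F#

Root E, quality dominant ninth sharp five:
root → E
3rd (major 3rd) → G#
5th (augmented 5th) → B#
7th (minor 7th) → D
9th (major 9th) → F#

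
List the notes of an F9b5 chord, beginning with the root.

F, A, Cb, Eb, G

F9b5: dominant ninth flat five on F.
root → F
3rd (major 3rd) → A
5th (diminished 5th) → Cb
7th (minor 7th) → Eb
9th (major 9th) → G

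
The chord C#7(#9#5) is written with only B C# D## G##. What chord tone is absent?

E#

The full C#7(#9#5) chord is C#, E#, G##, B, D##.
Comparing with the voicing, the major 3rd (3rd) — E# — is absent.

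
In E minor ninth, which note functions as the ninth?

F#

E minor ninth is built on E; its 9th is a major 9th above the root.
A second above E uses the letter F, and the major 9th above E is F#.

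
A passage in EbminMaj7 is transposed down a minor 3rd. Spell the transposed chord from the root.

C, Eb, G, B

Eb down a minor 3rd → C. New chord: C minor-major seventh.
- root: C
- minor 3rd: Eb
- perfect 5th: G
- major 7th: B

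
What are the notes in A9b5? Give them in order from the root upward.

A C# Eb G B

A9b5 is a dominant ninth flat five built on A.
root → A
3rd (major 3rd) → C#
5th (diminished 5th) → Eb
7th (minor 7th) → G
9th (major 9th) → B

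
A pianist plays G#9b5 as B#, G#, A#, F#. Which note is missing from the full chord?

D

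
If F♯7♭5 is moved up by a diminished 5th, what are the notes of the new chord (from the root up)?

C, E, Gb, Bb

F# up a diminished 5th → C. New chord: C dominant seventh flat five.
C — root
E — major 3rd
Gb — diminished 5th
Bb — minor 7th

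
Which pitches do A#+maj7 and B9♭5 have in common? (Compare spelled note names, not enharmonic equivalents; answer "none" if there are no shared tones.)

none

A#+maj7: A# C## E## G##
B9♭5: B D# F A C#
Common to both → none.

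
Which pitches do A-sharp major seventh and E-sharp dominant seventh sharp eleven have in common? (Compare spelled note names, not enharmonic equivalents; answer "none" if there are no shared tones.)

A-sharp major seventh: A-sharp C-double-sharp E-sharp G-double-sharp
E-sharp dominant seventh sharp eleven: E-sharp G-double-sharp B-sharp D-sharp A-double-sharp
Common to both → E-sharp, G-double-sharp.

E-sharp G-double-sharp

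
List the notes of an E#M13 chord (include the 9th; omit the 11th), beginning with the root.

E#  G##  B#  D##  F##  C##

Root E#, quality major thirteenth:
root → E#
3rd (major 3rd) → G##
5th (perfect 5th) → B#
7th (major 7th) → D##
9th (major 9th) → F##
13th (major 13th) → C##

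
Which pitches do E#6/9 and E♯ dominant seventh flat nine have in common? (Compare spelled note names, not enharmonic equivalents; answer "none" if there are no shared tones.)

E#6/9 = E♯, G𝄪, B♯, C𝄪, F𝄪.
E♯ dominant seventh flat nine = E♯, G𝄪, B♯, D♯, F♯.
Shared: E♯, G𝄪, B♯.

E♯ G𝄪 B♯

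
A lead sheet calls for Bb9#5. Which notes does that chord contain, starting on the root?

B♭ – D – F♯ – A♭ – C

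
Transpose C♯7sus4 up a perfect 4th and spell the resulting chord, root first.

A perfect 4th up from C# is F#, so the new chord is F# dominant seventh suspended fourth.
F# — root
B — perfect 4th
C# — perfect 5th
E — minor 7th

F#, B, C#, E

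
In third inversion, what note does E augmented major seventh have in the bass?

D-sharp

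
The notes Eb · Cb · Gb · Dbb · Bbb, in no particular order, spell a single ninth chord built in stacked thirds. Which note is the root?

Cb

Arranged so that each adjacent pair is a third by letter name: Cb – Eb – Gb – Bbb – Dbb.
The bottom of that stack, Cb, is the root (this is Cb dominant seventh flat nine).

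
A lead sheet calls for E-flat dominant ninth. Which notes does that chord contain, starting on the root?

E-flat G B-flat D-flat F

E-flat dominant ninth is a dominant ninth built on E-flat.
root → E-flat
3rd (major 3rd) → G
5th (perfect 5th) → B-flat
7th (minor 7th) → D-flat
9th (major 9th) → F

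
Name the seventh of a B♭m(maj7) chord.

B♭m(maj7) is built on Bb; its 7th is a major 7th above the root.
A seventh above B uses the letter A, and the major 7th above Bb is A.

A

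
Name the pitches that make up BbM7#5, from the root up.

Bb  D  F#  A

BbM7#5 is an augmented major seventh built on Bb.
Root: Bb
Major 3rd (3rd): D
Augmented 5th (5th): F#
Major 7th (7th): A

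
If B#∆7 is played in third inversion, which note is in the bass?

A𝄪

B#∆7 = B♯–D𝄪–F𝄪–A𝄪. Third inversion → seventh in the bass = A𝄪.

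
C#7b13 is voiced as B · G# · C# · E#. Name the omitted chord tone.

C#7b13 = C#, E#, G#, B, A. The voicing lacks the 13th (minor 13th), A.

A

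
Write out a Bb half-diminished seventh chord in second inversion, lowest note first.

In root position, Bb half-diminished seventh is B-flat–D-flat–F-flat–A-flat.
Second inversion puts the fifth (F-flat) in the bass.

F-flat  A-flat  B-flat  D-flat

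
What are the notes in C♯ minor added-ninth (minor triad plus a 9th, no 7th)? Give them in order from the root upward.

C-sharp – E – G-sharp – D-sharp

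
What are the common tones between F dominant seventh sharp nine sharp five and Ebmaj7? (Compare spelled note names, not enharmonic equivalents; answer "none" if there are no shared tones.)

F dominant seventh sharp nine sharp five = F, A, C♯, E♭, G♯.
Ebmaj7 = E♭, G, B♭, D.
Shared: E♭.

E♭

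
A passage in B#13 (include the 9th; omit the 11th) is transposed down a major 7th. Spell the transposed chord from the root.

C# E# G# B D# A#

Transposed root: B# → C# (major 7th down). So we spell C# dominant thirteenth:
root → C#
3rd (major 3rd) → E#
5th (perfect 5th) → G#
7th (minor 7th) → B
9th (major 9th) → D#
13th (major 13th) → A#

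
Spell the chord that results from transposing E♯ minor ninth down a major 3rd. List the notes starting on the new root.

E# down a major 3rd → C#. New chord: C# minor ninth.
- root: C#
- minor 3rd: E
- perfect 5th: G#
- minor 7th: B
- major 9th: D#

C#, E, G#, B, D#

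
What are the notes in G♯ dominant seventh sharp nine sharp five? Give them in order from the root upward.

G# B# D## F# A##

G♯ dominant seventh sharp nine sharp five is a dominant seventh sharp nine sharp five built on G#.
Root: G#
Major 3rd (3rd): B#
Augmented 5th (5th): D##
Minor 7th (7th): F#
Augmented 9th (9th): A##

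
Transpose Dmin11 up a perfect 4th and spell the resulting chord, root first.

Transposed root: D → G (perfect 4th up). So we spell G minor eleventh:
root → G
3rd (minor 3rd) → B♭
5th (perfect 5th) → D
7th (minor 7th) → F
9th (major 9th) → A
11th (perfect 11th) → C

G, B♭, D, F, A, C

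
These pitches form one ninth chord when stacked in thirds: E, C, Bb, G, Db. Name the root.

C

Stacking in thirds gives C – E – G – Bb – Db, so C is the root — C dominant seventh flat nine.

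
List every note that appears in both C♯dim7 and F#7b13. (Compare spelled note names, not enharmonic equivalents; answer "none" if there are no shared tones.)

C# E

C♯dim7 = C#, E, G, Bb.
F#7b13 = F#, A#, C#, E, D.
Shared: C#, E.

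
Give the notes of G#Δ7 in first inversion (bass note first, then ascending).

In root position, G#Δ7 is G♯–B♯–D♯–F𝄪.
First inversion puts the third (B♯) in the bass.

B♯ D♯ F𝄪 G♯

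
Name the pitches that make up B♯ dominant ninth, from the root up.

B-sharp  D-double-sharp  F-double-sharp  A-sharp  C-double-sharp

B♯ dominant ninth: dominant ninth on B-sharp.
- root: B-sharp
- major 3rd: D-double-sharp
- perfect 5th: F-double-sharp
- minor 7th: A-sharp
- major 9th: C-double-sharp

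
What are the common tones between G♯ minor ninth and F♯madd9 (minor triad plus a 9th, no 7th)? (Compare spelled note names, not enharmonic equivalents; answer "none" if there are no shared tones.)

G♯ F♯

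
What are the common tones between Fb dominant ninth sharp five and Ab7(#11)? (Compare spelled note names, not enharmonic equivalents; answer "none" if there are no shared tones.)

Fb dominant ninth sharp five = Fb, Ab, C, Ebb, Gb.
Ab7(#11) = Ab, C, Eb, Gb, D.
Shared: Ab, C, Gb.

Ab C Gb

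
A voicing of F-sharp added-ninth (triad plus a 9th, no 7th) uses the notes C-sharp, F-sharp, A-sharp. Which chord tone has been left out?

The full F-sharp added-ninth chord is F-sharp, A-sharp, C-sharp, G-sharp.
Comparing with the voicing, the major 9th (9th) — G-sharp — is absent.

G-sharp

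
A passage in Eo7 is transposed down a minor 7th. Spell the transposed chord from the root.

F#, A, C, Eb

E down a minor 7th → F#. New chord: F# diminished seventh.
F# — root
A — minor 3rd
C — diminished 5th
Eb — diminished 7th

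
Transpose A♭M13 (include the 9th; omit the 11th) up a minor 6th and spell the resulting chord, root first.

Fb Ab Cb Eb Gb Db

Ab up a minor 6th → Fb. New chord: Fb major thirteenth.
Root: Fb
Major 3rd (3rd): Ab
Perfect 5th (5th): Cb
Major 7th (7th): Eb
Major 9th (9th): Gb
Major 13th (13th): Db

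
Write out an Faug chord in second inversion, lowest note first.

C# F A

Faug = F–A–C#; second inversion → fifth (C#) lowest.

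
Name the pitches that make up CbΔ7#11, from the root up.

CbΔ7#11: major seventh sharp eleven on Cb.
Cb — root
Eb — major 3rd
Gb — perfect 5th
Bb — major 7th
F — augmented 11th

Cb, Eb, Gb, Bb, F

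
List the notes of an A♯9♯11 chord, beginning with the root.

A# – C## – E# – G# – B# – D##

A♯9♯11: dominant ninth sharp eleven on A#.
- root: A#
- major 3rd: C##
- perfect 5th: E#
- minor 7th: G#
- major 9th: B#
- augmented 11th: D##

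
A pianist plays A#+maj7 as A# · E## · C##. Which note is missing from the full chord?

The full A#+maj7 chord is A#, C##, E##, G##.
Comparing with the voicing, the major 7th (7th) — G## — is absent.

G##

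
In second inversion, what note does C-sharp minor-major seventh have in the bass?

C-sharp minor-major seventh in root position is C-sharp–E–G-sharp–B-sharp.
Second inversion places the fifth in the bass, which is G-sharp.

G-sharp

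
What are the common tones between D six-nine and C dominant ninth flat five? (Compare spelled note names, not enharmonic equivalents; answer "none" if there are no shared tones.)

D, E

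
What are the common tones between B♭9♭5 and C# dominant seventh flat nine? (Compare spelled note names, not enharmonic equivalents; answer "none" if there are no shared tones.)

B♭9♭5 = Bb, D, Fb, Ab, C.
C# dominant seventh flat nine = C#, E#, G#, B, D.
Shared: D.

D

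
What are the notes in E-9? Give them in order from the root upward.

E, G, B, D, F#

Root E, quality minor ninth:
E — root
G — minor 3rd
B — perfect 5th
D — minor 7th
F# — major 9th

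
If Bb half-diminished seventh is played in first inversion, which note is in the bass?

D♭

Bb half-diminished seventh = B♭–D♭–F♭–A♭. First inversion → third in the bass = D♭.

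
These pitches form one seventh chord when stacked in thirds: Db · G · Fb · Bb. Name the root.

Arranged so that each adjacent pair is a third by letter name: G – Bb – Db – Fb.
The bottom of that stack, G, is the root (this is G diminished seventh).

G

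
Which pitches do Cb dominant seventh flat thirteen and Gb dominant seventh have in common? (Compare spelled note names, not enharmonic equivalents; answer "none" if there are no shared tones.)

G-flat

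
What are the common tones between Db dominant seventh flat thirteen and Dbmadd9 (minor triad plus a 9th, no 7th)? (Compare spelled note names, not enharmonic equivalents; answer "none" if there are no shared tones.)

Db – Ab

Db dominant seventh flat thirteen = Db, F, Ab, Cb, Bbb.
Dbmadd9 = Db, Fb, Ab, Eb.
Shared: Db, Ab.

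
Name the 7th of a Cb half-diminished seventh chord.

Bbb

Cb half-diminished seventh is built on Cb; its 7th is a minor 7th above the root.
A seventh above C uses the letter B, and the minor 7th above Cb is Bbb.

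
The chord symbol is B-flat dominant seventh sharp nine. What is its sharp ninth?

C-sharp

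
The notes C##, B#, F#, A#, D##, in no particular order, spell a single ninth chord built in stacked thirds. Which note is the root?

B#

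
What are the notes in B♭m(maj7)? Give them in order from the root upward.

Bb, Db, F, A

Root Bb, quality minor-major seventh:
Bb — root
Db — minor 3rd
F — perfect 5th
A — major 7th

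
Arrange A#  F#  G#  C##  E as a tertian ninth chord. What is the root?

Arranged so that each adjacent pair is a third by letter name: F# – A# – C## – E – G#.
The bottom of that stack, F#, is the root (this is F# dominant ninth sharp five).

F#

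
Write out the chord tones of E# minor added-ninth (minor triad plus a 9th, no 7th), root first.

E#, G#, B#, F##

E# minor added-ninth is a minor added-ninth built on E#.
- root: E#
- minor 3rd: G#
- perfect 5th: B#
- major 9th: F##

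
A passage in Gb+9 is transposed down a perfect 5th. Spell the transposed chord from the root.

C♭ E♭ G B𝄫 D♭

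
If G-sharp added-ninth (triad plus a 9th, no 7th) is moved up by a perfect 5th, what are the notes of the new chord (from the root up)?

D-sharp F-double-sharp A-sharp E-sharp

A perfect 5th up from G-sharp is D-sharp, so the new chord is D-sharp added-ninth.
D-sharp — root
F-double-sharp — major 3rd
A-sharp — perfect 5th
E-sharp — major 9th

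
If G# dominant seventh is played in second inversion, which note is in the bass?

D#

G# dominant seventh in root position is G#–B#–D#–F#.
Second inversion places the fifth in the bass, which is D#.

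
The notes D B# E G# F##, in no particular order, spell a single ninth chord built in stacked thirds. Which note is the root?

Arranged so that each adjacent pair is a third by letter name: E – G# – B# – D – F##.
The bottom of that stack, E, is the root (this is E dominant seventh sharp nine sharp five).

E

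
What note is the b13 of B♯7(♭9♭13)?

B♯7(♭9♭13) is built on B#; its 13th is a minor 13th above the root.
A sixth above B uses the letter G, and the minor 13th above B# is G#.

G#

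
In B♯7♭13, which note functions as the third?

Root of B♯7♭13 = B#. The 3rd is a major 3rd: B# up a major 3rd → D##.

D##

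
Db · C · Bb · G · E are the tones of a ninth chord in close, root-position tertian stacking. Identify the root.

Stacking in thirds gives C – E – G – Bb – Db, so C is the root — C dominant seventh flat nine.

C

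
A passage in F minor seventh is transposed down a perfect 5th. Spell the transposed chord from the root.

B♭ D♭ F A♭

A perfect 5th down from F is B♭, so the new chord is B♭ minor seventh.
B♭ — root
D♭ — minor 3rd
F — perfect 5th
A♭ — minor 7th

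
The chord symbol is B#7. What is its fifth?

Root of B#7 = B#. The 5th is a perfect 5th: B# up a perfect 5th → F##.

F##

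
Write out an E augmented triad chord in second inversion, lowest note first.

B-sharp – E – G-sharp

In root position, E augmented triad is E–G-sharp–B-sharp.
Second inversion puts the fifth (B-sharp) in the bass.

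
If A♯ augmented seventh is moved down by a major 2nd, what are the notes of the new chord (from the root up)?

A-sharp down a major 2nd → G-sharp. New chord: G-sharp augmented seventh.
root → G-sharp
3rd (major 3rd) → B-sharp
5th (augmented 5th) → D-double-sharp
7th (minor 7th) → F-sharp

G-sharp – B-sharp – D-double-sharp – F-sharp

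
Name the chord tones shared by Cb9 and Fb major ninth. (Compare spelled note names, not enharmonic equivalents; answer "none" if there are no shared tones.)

Cb, Eb, Gb

Cb9: Cb Eb Gb Bbb Db
Fb major ninth: Fb Ab Cb Eb Gb
Common to both → Cb, Eb, Gb.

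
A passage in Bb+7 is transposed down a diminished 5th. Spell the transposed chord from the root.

Transposed root: Bb → E (diminished 5th down). So we spell E augmented seventh:
Root: E
Major 3rd (3rd): G#
Augmented 5th (5th): B#
Minor 7th (7th): D

E – G# – B# – D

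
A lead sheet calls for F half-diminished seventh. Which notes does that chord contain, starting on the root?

F A-flat C-flat E-flat

Root F, quality half-diminished seventh:
root → F
3rd (minor 3rd) → A-flat
5th (diminished 5th) → C-flat
7th (minor 7th) → E-flat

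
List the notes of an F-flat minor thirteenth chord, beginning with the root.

F-flat minor thirteenth: minor thirteenth on Fb.
Fb — root
Abb — minor 3rd
Cb — perfect 5th
Ebb — minor 7th
Gb — major 9th
Bbb — perfect 11th
Db — major 13th

Fb  Abb  Cb  Ebb  Gb  Bbb  Db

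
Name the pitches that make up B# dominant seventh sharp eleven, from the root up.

B#  D##  F##  A#  E##

Root B#, quality dominant seventh sharp eleven:
- root: B#
- major 3rd: D##
- perfect 5th: F##
- minor 7th: A#
- augmented 11th: E##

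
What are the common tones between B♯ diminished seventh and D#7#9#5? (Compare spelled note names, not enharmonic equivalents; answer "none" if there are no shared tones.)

D#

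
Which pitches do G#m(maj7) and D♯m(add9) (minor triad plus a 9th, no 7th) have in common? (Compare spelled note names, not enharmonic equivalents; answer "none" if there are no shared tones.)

D#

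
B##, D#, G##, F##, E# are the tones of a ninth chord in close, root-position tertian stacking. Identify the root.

E#

Arranged so that each adjacent pair is a third by letter name: E# – G## – B## – D# – F##.
The bottom of that stack, E#, is the root (this is E# dominant ninth sharp five).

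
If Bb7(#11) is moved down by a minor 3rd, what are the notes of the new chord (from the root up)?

Bb down a minor 3rd → G. New chord: G dominant seventh sharp eleven.
- root: G
- major 3rd: B
- perfect 5th: D
- minor 7th: F
- augmented 11th: C#

G, B, D, F, C#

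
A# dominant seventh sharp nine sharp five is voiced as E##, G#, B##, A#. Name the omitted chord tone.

C##

The full A# dominant seventh sharp nine sharp five chord is A#, C##, E##, G#, B##.
Comparing with the voicing, the major 3rd (3rd) — C## — is absent.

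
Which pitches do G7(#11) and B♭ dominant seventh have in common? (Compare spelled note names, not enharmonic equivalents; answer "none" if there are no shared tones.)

D, F

G7(#11) = G, B, D, F, C#.
B♭ dominant seventh = Bb, D, F, Ab.
Shared: D, F.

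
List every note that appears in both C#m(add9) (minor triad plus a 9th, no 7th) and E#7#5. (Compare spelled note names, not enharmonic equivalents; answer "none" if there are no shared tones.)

D#

C#m(add9): C# E G# D#
E#7#5: E# G## B## D#
Common to both → D#.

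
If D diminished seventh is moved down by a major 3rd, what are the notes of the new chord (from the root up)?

Bb – Db – Fb – Abb

Transposed root: D → Bb (major 3rd down). So we spell Bb diminished seventh:
Root: Bb
Minor 3rd (3rd): Db
Diminished 5th (5th): Fb
Diminished 7th (7th): Abb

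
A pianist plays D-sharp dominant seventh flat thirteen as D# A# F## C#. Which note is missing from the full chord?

B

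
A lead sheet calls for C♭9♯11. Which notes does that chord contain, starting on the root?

Cb Eb Gb Bbb Db F

C♭9♯11 is a dominant ninth sharp eleven built on Cb.
Root: Cb
Major 3rd (3rd): Eb
Perfect 5th (5th): Gb
Minor 7th (7th): Bbb
Major 9th (9th): Db
Augmented 11th (11th): F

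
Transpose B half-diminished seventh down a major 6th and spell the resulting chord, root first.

D, F, A-flat, C

B down a major 6th → D. New chord: D half-diminished seventh.
D — root
F — minor 3rd
A-flat — diminished 5th
C — minor 7th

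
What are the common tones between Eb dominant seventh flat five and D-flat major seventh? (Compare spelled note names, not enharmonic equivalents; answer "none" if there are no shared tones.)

Eb dominant seventh flat five: E-flat G B-double-flat D-flat
D-flat major seventh: D-flat F A-flat C
Common to both → D-flat.

D-flat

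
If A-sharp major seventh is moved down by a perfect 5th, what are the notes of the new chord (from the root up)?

D-sharp, F-double-sharp, A-sharp, C-double-sharp

Transposed root: A-sharp → D-sharp (perfect 5th down). So we spell D-sharp major seventh:
root → D-sharp
3rd (major 3rd) → F-double-sharp
5th (perfect 5th) → A-sharp
7th (major 7th) → C-double-sharp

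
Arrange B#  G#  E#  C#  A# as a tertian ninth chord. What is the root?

A#

Stacking in thirds gives A# – C# – E# – G# – B#, so A# is the root — A# minor ninth.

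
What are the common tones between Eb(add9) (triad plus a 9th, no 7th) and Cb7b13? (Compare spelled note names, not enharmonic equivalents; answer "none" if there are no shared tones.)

Eb

Eb(add9): Eb G Bb F
Cb7b13: Cb Eb Gb Bbb Abb
Common to both → Eb.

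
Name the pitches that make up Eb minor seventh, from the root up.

Root E-flat, quality minor seventh:
root → E-flat
3rd (minor 3rd) → G-flat
5th (perfect 5th) → B-flat
7th (minor 7th) → D-flat

E-flat  G-flat  B-flat  D-flat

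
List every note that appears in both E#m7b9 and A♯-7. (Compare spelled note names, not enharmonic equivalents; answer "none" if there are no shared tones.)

E#m7b9 = E#, G#, B#, D#, F#.
A♯-7 = A#, C#, E#, G#.
Shared: E#, G#.

E#  G#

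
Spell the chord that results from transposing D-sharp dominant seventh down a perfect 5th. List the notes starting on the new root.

G♯, B♯, D♯, F♯

Transposed root: D♯ → G♯ (perfect 5th down). So we spell G♯ dominant seventh:
Root: G♯
Major 3rd (3rd): B♯
Perfect 5th (5th): D♯
Minor 7th (7th): F♯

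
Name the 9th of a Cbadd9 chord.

Cbadd9 is built on Cb; its 9th is a major 9th above the root.
A second above C uses the letter D, and the major 9th above Cb is Db.

Db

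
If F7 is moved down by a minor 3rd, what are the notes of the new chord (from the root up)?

F down a minor 3rd → D. New chord: D dominant seventh.
Root: D
Major 3rd (3rd): F#
Perfect 5th (5th): A
Minor 7th (7th): C

D – F# – A – C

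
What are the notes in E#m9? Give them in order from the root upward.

E#m9: minor ninth on E#.
Root: E#
Minor 3rd (3rd): G#
Perfect 5th (5th): B#
Minor 7th (7th): D#
Major 9th (9th): F##

E# – G# – B# – D# – F##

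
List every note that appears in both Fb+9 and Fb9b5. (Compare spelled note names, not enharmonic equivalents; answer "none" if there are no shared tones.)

Fb+9 = Fb, Ab, C, Ebb, Gb.
Fb9b5 = Fb, Ab, Cbb, Ebb, Gb.
Shared: Fb, Ab, Ebb, Gb.

Fb, Ab, Ebb, Gb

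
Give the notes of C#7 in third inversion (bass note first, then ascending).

In root position, C#7 is C#–E#–G#–B.
Third inversion puts the seventh (B) in the bass.

B, C#, E#, G#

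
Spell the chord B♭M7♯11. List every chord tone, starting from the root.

Bb, D, F, A, E

Root Bb, quality major seventh sharp eleven:
- root: Bb
- major 3rd: D
- perfect 5th: F
- major 7th: A
- augmented 11th: E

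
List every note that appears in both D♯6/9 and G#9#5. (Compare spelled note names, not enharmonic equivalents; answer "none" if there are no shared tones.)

A# – B#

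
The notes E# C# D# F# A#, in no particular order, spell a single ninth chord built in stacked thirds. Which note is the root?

D#

Arranged so that each adjacent pair is a third by letter name: D# – F# – A# – C# – E#.
The bottom of that stack, D#, is the root (this is D# minor ninth).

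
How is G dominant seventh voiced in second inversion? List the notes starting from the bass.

D, F, G, B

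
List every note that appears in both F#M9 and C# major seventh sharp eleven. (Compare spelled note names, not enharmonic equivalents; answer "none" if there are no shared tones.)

C#  E#  G#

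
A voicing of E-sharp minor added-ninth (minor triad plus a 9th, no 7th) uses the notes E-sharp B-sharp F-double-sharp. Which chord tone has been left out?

G-sharp

The full E-sharp minor added-ninth chord is E-sharp, G-sharp, B-sharp, F-double-sharp.
Comparing with the voicing, the minor 3rd (3rd) — G-sharp — is absent.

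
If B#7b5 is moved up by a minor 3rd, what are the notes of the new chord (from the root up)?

Transposed root: B# → D# (minor 3rd up). So we spell D# dominant seventh flat five:
root → D#
3rd (major 3rd) → F##
5th (diminished 5th) → A
7th (minor 7th) → C#

D#, F##, A, C#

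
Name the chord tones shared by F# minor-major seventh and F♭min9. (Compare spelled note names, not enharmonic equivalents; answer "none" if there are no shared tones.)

none

F# minor-major seventh = F#, A, C#, E#.
F♭min9 = Fb, Abb, Cb, Ebb, Gb.
Shared: none.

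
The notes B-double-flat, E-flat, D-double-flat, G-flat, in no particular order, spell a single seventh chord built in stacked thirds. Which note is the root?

Arranged so that each adjacent pair is a third by letter name: E-flat – G-flat – B-double-flat – D-double-flat.
The bottom of that stack, E-flat, is the root (this is E-flat diminished seventh).

E-flat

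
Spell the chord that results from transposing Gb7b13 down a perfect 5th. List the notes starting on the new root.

Gb down a perfect 5th → Cb. New chord: Cb dominant seventh flat thirteen.
- root: Cb
- major 3rd: Eb
- perfect 5th: Gb
- minor 7th: Bbb
- minor 13th: Abb

Cb  Eb  Gb  Bbb  Abb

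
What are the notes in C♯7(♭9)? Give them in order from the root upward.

Root C♯, quality dominant seventh flat nine:
- root: C♯
- major 3rd: E♯
- perfect 5th: G♯
- minor 7th: B
- minor 9th: D

C♯, E♯, G♯, B, D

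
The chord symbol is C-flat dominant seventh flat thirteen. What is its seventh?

Root of C-flat dominant seventh flat thirteen = C-flat. The 7th is a minor 7th: C-flat up a minor 7th → B-double-flat.

B-double-flat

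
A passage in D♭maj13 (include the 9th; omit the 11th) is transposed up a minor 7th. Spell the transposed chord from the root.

Cb  Eb  Gb  Bb  Db  Ab

A minor 7th up from Db is Cb, so the new chord is Cb major thirteenth.
root → Cb
3rd (major 3rd) → Eb
5th (perfect 5th) → Gb
7th (major 7th) → Bb
9th (major 9th) → Db
13th (major 13th) → Ab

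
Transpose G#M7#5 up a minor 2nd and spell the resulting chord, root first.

Transposed root: G# → A (minor 2nd up). So we spell A augmented major seventh:
A — root
C# — major 3rd
E# — augmented 5th
G# — major 7th

A C# E# G#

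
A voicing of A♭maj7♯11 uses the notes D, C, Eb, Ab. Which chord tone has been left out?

A♭maj7♯11 = Ab, C, Eb, G, D. The voicing lacks the 7th (major 7th), G.

G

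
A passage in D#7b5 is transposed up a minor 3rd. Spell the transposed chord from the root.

Transposed root: D♯ → F♯ (minor 3rd up). So we spell F♯ dominant seventh flat five:
root → F♯
3rd (major 3rd) → A♯
5th (diminished 5th) → C
7th (minor 7th) → E

F♯  A♯  C  E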